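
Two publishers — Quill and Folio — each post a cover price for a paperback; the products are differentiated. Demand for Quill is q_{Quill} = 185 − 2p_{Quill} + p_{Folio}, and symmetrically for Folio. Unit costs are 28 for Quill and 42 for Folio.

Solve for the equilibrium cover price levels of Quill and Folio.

Quill's profit: π = (p_{Quill} − 28)(185 − 2p_{Quill} + p_{Folio}).
∂π/∂p_{Quill} = 241 − 4p_{Quill} + p_{Folio} = 0 ⇒ p_{Quill} = 60.25 + 0.25p_{Folio}.
Similarly p_{Folio} = 67.25 + 0.25p_{Quill}.
Plugging p_{Folio} into Quill's best response: p_{Quill} = 60.25 + 0.25(67.25 + 0.25p_{Quill}) ⇒ 0.9375p_{Quill} = 77.0625, so p_{Quill} = 82.2.
Then p_{Folio} = 67.25 + 0.25·82.2 = 87.8.

82.2, 87.8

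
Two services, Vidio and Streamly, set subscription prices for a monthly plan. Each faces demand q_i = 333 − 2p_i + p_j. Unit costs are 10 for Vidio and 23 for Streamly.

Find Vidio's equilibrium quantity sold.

Vidio's profit: π = (p_{Vidio} − 10)(333 − 2p_{Vidio} + p_{Streamly}).
∂π/∂p_{Vidio} = 353 − 4p_{Vidio} + p_{Streamly} = 0 ⇒ p_{Vidio} = 88.25 + 0.25p_{Streamly}.
Similarly p_{Streamly} = 94.75 + 0.25p_{Vidio}.
Substituting the second reaction function into the first: p_{Vidio} = 88.25 + 0.25(94.75 + 0.25p_{Vidio}), which gives 0.9375p_{Vidio} = 111.9375 ⇒ p_{Vidio} = 119.4.
Then p_{Streamly} = 94.75 + 0.25·119.4 = 124.6.
q_{Vidio} = 333 − 2·119.4 + 124.6 = 218.8.

218.8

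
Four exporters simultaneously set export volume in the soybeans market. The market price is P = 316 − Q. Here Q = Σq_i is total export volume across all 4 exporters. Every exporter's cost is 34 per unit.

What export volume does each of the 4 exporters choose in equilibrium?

A representative exporter's profit is π_i = q_i(316 − Q) − 34q_i, with Q = q_i + Σ_{j≠i} q_j.
First-order condition: 282 − 2q_i − Σ_{j≠i} q_j = 0.
With identical exporters, set every q_j = q: then 282 − 2q − 3q = 0, i.e. q = 282/5 = 56.4.

56.4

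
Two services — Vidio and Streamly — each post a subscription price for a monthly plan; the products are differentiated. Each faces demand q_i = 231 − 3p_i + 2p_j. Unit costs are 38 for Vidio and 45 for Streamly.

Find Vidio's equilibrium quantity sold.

Vidio's profit: π = (p_{Vidio} − 38)(231 − 3p_{Vidio} + 2p_{Streamly}).
∂π/∂p_{Vidio} = 345 − 6p_{Vidio} + 2p_{Streamly} = 0 ⇒ p_{Vidio} = 57.5 + (1/3)p_{Streamly}.
Similarly p_{Streamly} = 61 + (1/3)p_{Vidio}.
Substituting the second reaction function into the first: p_{Vidio} = 57.5 + (1/3)(61 + (1/3)p_{Vidio}), which gives (8/9)p_{Vidio} = 467/6 ⇒ p_{Vidio} = 87.5625.
Then p_{Streamly} = 61 + (1/3)·87.5625 = 90.1875.
q_{Vidio} = 231 − 3·87.5625 + 2·90.1875 = 148.6875.

148.6875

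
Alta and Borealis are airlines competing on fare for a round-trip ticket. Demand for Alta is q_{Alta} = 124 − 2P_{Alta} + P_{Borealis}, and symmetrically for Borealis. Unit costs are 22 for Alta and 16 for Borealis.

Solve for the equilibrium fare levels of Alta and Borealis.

Alta's profit: π = (P_{Alta} − 22)(124 − 2P_{Alta} + P_{Borealis}).
∂π/∂P_{Alta} = 168 − 4P_{Alta} + P_{Borealis} = 0 ⇒ P_{Alta} = 42 + 0.25P_{Borealis}.
Similarly P_{Borealis} = 39 + 0.25P_{Alta}.
Solving the two reaction functions simultaneously: (1 − (0.25)(0.25))P_{Alta} = 42 + 0.25·39, so 0.9375P_{Alta} = 51.75 and P_{Alta} = 55.2.
Then P_{Borealis} = 39 + 0.25·55.2 = 52.8.

55.2, 52.8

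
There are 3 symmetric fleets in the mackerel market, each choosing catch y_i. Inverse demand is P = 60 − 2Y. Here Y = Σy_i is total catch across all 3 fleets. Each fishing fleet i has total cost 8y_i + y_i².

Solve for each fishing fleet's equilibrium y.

A representative fishing fleet's profit is π_i = y_i(60 − 2Y) − 8y_i − y_i², with Y = y_i + Σ_{j≠i} y_j.
First-order condition: 52 − 6y_i − 2Σ_{j≠i} y_j = 0.
Imposing symmetry (y_j = y for all j) turns Σ_{j≠i} y_j into 2y, so 52 = 10y and y = 5.2.

5.2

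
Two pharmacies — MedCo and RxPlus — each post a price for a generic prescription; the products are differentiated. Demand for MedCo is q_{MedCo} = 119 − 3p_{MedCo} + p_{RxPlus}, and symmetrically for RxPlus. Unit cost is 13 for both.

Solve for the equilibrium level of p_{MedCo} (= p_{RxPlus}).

MedCo's profit: π = (p_{MedCo} − 13)(119 − 3p_{MedCo} + p_{RxPlus}).
∂π/∂p_{MedCo} = 158 − 6p_{MedCo} + p_{RxPlus} = 0 ⇒ p_{MedCo} = 79/3 + (1/6)p_{RxPlus}.
By symmetry p_{RxPlus} = p_{MedCo}; substituting into the reaction function, (5/6)p_{MedCo} = 79/3 and p_{MedCo} = 31.6.

31.6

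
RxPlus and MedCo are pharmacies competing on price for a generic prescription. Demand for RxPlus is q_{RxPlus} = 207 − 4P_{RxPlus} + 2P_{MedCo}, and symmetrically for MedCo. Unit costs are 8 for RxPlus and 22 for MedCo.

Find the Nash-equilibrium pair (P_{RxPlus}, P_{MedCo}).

RxPlus's profit: π = (P_{RxPlus} − 8)(207 − 4P_{RxPlus} + 2P_{MedCo}).
∂π/∂P_{RxPlus} = 239 − 8P_{RxPlus} + 2P_{MedCo} = 0 ⇒ P_{RxPlus} = 29.875 + 0.25P_{MedCo}.
Similarly P_{MedCo} = 36.875 + 0.25P_{RxPlus}.
Solving the two reaction functions simultaneously: (1 − (0.25)(0.25))P_{RxPlus} = 29.875 + 0.25·36.875, so 0.9375P_{RxPlus} = 1251/32 and P_{RxPlus} = 41.7.
Then P_{MedCo} = 36.875 + 0.25·41.7 = 47.3.

41.7, 47.3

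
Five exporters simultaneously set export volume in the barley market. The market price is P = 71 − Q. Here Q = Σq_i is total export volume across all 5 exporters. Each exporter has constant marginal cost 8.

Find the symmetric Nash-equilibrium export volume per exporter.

10.5

A representative exporter's profit is π_i = q_i(71 − Q) − 8q_i, with Q = q_i + Σ_{j≠i} q_j.
First-order condition: 63 − 2q_i − Σ_{j≠i} q_j = 0.
In a symmetric equilibrium every exporter chooses the same q, so Σ_{j≠i} q_j = 4q. The condition becomes 63 − 6q = 0, giving q = 63/6 = 10.5.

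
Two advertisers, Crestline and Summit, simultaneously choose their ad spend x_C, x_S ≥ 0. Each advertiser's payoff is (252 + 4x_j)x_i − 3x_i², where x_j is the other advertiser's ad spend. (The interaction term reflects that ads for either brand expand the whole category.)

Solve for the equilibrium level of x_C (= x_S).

Crestline's payoff is (252 + 4x_S)x_C − 3x_C².
∂π/∂x_C = 252 + 4x_S − 6x_C = 0, so x_C = 42 + (2/3)x_S.
By symmetry x_S = x_C; substituting into the reaction function, (1/3)x_C = 42 and x_C = 126.

126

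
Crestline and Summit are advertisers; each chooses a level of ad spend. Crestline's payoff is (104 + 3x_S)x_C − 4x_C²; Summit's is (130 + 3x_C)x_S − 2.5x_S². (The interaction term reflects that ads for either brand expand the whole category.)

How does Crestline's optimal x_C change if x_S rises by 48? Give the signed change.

18

Expanding Crestline's payoff: 104x_C + 3x_Sx_C − 4x_C².
∂π/∂x_C = 104 + 3x_S − 8x_C = 0, so x_C = 13 + 0.375x_S.
The reaction-function slope is 0.375, so a 48-unit rise in x_S moves x_C by 0.375 × 48 = 18. Crestline's best response rises — the actions are strategic complements.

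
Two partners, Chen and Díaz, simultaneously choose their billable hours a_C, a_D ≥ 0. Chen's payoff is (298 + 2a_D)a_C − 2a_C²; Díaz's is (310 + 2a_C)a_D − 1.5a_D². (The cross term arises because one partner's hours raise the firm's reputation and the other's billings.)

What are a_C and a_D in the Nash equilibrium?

Expanding Chen's payoff: 298a_C + 2a_Da_C − 2a_C².
∂π/∂a_C = 298 + 2a_D − 4a_C = 0, so a_C = 74.5 + 0.5a_D.
Likewise for Díaz: a_D = 310/3 + (2/3)a_C.
Solving the two reaction functions simultaneously: (1 − (0.5)(2/3))a_C = 74.5 + 0.5·(310/3), so (2/3)a_C = 757/6 and a_C = 189.25.
Then a_D = 310/3 + (2/3)·189.25 = 229.5.

189.25, 229.5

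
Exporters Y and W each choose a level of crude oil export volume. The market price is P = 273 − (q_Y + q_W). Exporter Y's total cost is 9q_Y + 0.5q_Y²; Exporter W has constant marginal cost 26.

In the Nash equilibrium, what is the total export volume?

Exporter Y's profit: π = q_Y(273 − (q_Y + q_W)) − 9q_Y − 0.5q_Y².
∂π/∂q_Y = 264 − 3q_Y − q_W = 0, so q_Y = 88 − (1/3)q_W.
For W: ∂π/∂q_W = 247 − 2q_W − q_Y = 0 ⇒ q_W = 123.5 − 0.5q_Y.
Substituting the second reaction function into the first: q_Y = 88 − (1/3)(123.5 − 0.5q_Y), which gives (5/6)q_Y = 281/6 ⇒ q_Y = 56.2.
Then q_W = 123.5 − 0.5·56.2 = 95.4.
Total export volume: 56.2 + 95.4 = 151.6.

151.6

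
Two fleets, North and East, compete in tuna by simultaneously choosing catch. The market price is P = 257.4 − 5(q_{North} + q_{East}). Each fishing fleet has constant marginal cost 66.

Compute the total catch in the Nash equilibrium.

25.52

Fishing fleet North's profit: π = q_{North}(257.4 − 5(q_{North} + q_{East})) − 66q_{North}.
∂π/∂q_{North} = 191.4 − 10q_{North} − 5q_{East} = 0, so q_{North} = 19.14 − 0.5q_{East}.
The game is symmetric, so in equilibrium q_{East} = q_{North}: the reaction function gives 1.5q_{North} = 19.14, hence q_{North} = 12.76.
Total catch: 12.76 + 12.76 = 25.52.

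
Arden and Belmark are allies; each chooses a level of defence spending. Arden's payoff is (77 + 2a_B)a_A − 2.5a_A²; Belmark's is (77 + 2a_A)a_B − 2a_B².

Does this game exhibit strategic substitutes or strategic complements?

strategic complements

Expanding Arden's payoff: 77a_A + 2a_Ba_A − 2.5a_A².
∂π/∂a_A = 77 + 2a_B − 5a_A = 0, so a_A = 15.4 + 0.4a_B.
The best-response slope da_A/da_B = 0.4 > 0: the reaction function is upward-sloping, so the choices are strategic complements.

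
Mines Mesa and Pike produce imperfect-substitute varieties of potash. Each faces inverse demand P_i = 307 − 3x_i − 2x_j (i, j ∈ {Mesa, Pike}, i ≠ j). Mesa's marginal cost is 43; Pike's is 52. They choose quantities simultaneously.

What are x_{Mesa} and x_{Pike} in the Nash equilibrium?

Mine Mesa's profit: π = x_{Mesa}(307 − 3x_{Mesa} − 2x_{Pike}) − 43x_{Mesa}.
∂π/∂x_{Mesa} = 264 − 6x_{Mesa} − 2x_{Pike} = 0 ⇒ x_{Mesa} = 44 − (1/3)x_{Pike}.
Similarly x_{Pike} = 42.5 − (1/3)x_{Mesa}.
Substituting the second reaction function into the first: x_{Mesa} = 44 − (1/3)(42.5 − (1/3)x_{Mesa}), which gives (8/9)x_{Mesa} = 179/6 ⇒ x_{Mesa} = 33.5625.
Then x_{Pike} = 42.5 − (1/3)·33.5625 = 31.3125.

33.5625, 31.3125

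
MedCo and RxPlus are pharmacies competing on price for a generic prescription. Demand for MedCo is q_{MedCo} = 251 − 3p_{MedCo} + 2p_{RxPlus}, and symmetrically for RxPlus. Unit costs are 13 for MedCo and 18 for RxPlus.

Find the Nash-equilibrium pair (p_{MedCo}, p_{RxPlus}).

MedCo's profit: π = (p_{MedCo} − 13)(251 − 3p_{MedCo} + 2p_{RxPlus}).
∂π/∂p_{MedCo} = 290 − 6p_{MedCo} + 2p_{RxPlus} = 0 ⇒ p_{MedCo} = 145/3 + (1/3)p_{RxPlus}.
Similarly p_{RxPlus} = 305/6 + (1/3)p_{MedCo}.
Substituting the second reaction function into the first: p_{MedCo} = 145/3 + (1/3)(305/6 + (1/3)p_{MedCo}), which gives (8/9)p_{MedCo} = 1175/18 ⇒ p_{MedCo} = 73.4375.
Then p_{RxPlus} = 305/6 + (1/3)·73.4375 = 75.3125.

73.4375, 75.3125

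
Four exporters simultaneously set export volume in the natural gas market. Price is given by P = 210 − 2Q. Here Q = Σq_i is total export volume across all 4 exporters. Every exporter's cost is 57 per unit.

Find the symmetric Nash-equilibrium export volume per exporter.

15.3

A representative exporter's profit is π_i = q_i(210 − 2Q) − 57q_i, with Q = q_i + Σ_{j≠i} q_j.
First-order condition: 153 − 4q_i − 2Σ_{j≠i} q_j = 0.
In a symmetric equilibrium every exporter chooses the same q, so Σ_{j≠i} q_j = 3q. The condition becomes 153 − 10q = 0, giving q = 153/10 = 15.3.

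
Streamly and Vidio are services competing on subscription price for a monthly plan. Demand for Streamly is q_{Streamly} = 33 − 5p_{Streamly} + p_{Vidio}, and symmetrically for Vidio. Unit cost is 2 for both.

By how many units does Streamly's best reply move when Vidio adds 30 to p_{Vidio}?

3

Streamly's profit: π = (p_{Streamly} − 2)(33 − 5p_{Streamly} + p_{Vidio}).
∂π/∂p_{Streamly} = 43 − 10p_{Streamly} + p_{Vidio} = 0 ⇒ p_{Streamly} = 4.3 + 0.1p_{Vidio}.
The reaction-function slope is 0.1, so a 30-unit rise in p_{Vidio} moves p_{Streamly} by 0.1 × 30 = 3. Streamly's best response rises — the actions are strategic complements.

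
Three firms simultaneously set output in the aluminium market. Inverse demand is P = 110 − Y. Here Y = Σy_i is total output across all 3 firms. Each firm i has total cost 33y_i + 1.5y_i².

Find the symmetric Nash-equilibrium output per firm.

11

A representative firm's profit is π_i = y_i(110 − Y) − 33y_i − 1.5y_i², with Y = y_i + Σ_{j≠i} y_j.
First-order condition: 77 − 5y_i − Σ_{j≠i} y_j = 0.
Imposing symmetry (y_j = y for all j) turns Σ_{j≠i} y_j into 2y, so 77 = 7y and y = 11.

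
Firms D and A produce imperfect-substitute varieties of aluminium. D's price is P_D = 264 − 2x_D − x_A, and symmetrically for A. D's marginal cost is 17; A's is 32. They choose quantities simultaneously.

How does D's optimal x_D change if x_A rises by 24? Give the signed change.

Firm D's profit: π = x_D(264 − 2x_D − x_A) − 17x_D.
∂π/∂x_D = 247 − 4x_D − x_A = 0 ⇒ x_D = 61.75 − 0.25x_A.
The reaction-function slope is −0.25, so a 24-unit rise in x_A moves x_D by −0.25 × 24 = −6. D's best response falls — the actions are strategic substitutes.

-6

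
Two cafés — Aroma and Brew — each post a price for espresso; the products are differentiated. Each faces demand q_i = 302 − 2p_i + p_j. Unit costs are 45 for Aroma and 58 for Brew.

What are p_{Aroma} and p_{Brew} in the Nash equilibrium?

132.4, 137.6

Aroma's profit: π = (p_{Aroma} − 45)(302 − 2p_{Aroma} + p_{Brew}).
∂π/∂p_{Aroma} = 392 − 4p_{Aroma} + p_{Brew} = 0 ⇒ p_{Aroma} = 98 + 0.25p_{Brew}.
Similarly p_{Brew} = 104.5 + 0.25p_{Aroma}.
Plugging p_{Brew} into Aroma's best response: p_{Aroma} = 98 + 0.25(104.5 + 0.25p_{Aroma}) ⇒ 0.9375p_{Aroma} = 124.125, so p_{Aroma} = 132.4.
Then p_{Brew} = 104.5 + 0.25·132.4 = 137.6.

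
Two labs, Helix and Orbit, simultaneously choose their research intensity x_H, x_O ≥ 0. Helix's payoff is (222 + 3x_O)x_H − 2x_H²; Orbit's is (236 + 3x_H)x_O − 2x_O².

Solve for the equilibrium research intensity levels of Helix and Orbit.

228, 230

Expanding Helix's payoff: 222x_H + 3x_Ox_H − 2x_H².
∂π/∂x_H = 222 + 3x_O − 4x_H = 0, so x_H = 55.5 + 0.75x_O.
Likewise for Orbit: x_O = 59 + 0.75x_H.
Substituting the second reaction function into the first: x_H = 55.5 + 0.75(59 + 0.75x_H), which gives 0.4375x_H = 99.75 ⇒ x_H = 228.
Then x_O = 59 + 0.75·228 = 230.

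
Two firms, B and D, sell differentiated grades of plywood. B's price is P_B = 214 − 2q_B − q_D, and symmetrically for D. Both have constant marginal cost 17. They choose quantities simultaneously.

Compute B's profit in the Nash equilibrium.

3104.72

Firm B's profit: π = q_B(214 − 2q_B − q_D) − 17q_B.
∂π/∂q_B = 197 − 4q_B − q_D = 0 ⇒ q_B = 49.25 − 0.25q_D.
The game is symmetric, so in equilibrium q_D = q_B: the reaction function gives 1.25q_B = 49.25, hence q_B = 39.4.
P_B = 214 − 2·39.4 − 39.4 = 95.8.
Profit = (95.8 − 17)·39.4 = 3104.72.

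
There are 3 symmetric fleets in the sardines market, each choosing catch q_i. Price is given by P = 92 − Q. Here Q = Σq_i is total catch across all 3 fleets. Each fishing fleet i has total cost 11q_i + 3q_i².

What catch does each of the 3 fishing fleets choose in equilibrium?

A representative fishing fleet's profit is π_i = q_i(92 − Q) − 11q_i − 3q_i², with Q = q_i + Σ_{j≠i} q_j.
First-order condition: 81 − 8q_i − Σ_{j≠i} q_j = 0.
Imposing symmetry (q_j = q for all j) turns Σ_{j≠i} q_j into 2q, so 81 = 10q and q = 8.1.

8.1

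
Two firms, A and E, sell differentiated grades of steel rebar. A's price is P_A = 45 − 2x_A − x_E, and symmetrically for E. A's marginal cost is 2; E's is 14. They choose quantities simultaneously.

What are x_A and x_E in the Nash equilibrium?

9.4, 5.4

Firm A's profit: π = x_A(45 − 2x_A − x_E) − 2x_A.
∂π/∂x_A = 43 − 4x_A − x_E = 0 ⇒ x_A = 10.75 − 0.25x_E.
Similarly x_E = 7.75 − 0.25x_A.
Solving the two reaction functions simultaneously: (1 − (−0.25)(−0.25))x_A = 10.75 − 0.25·7.75, so 0.9375x_A = 8.8125 and x_A = 9.4.
Then x_E = 7.75 − 0.25·9.4 = 5.4.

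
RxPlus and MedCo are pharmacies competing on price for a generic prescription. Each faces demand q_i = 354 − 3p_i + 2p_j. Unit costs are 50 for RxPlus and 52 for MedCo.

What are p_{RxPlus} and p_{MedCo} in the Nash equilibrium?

RxPlus's profit: π = (p_{RxPlus} − 50)(354 − 3p_{RxPlus} + 2p_{MedCo}).
∂π/∂p_{RxPlus} = 504 − 6p_{RxPlus} + 2p_{MedCo} = 0 ⇒ p_{RxPlus} = 84 + (1/3)p_{MedCo}.
Similarly p_{MedCo} = 85 + (1/3)p_{RxPlus}.
Plugging p_{MedCo} into RxPlus's best response: p_{RxPlus} = 84 + (1/3)(85 + (1/3)p_{RxPlus}) ⇒ (8/9)p_{RxPlus} = 337/3, so p_{RxPlus} = 126.375.
Then p_{MedCo} = 85 + (1/3)·126.375 = 127.125.

126.375, 127.125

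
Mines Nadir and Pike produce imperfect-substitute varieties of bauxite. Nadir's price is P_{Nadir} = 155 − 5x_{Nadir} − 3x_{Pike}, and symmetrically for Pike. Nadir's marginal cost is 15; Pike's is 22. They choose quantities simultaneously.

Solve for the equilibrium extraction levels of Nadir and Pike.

Mine Nadir's profit: π = x_{Nadir}(155 − 5x_{Nadir} − 3x_{Pike}) − 15x_{Nadir}.
∂π/∂x_{Nadir} = 140 − 10x_{Nadir} − 3x_{Pike} = 0 ⇒ x_{Nadir} = 14 − 0.3x_{Pike}.
Similarly x_{Pike} = 13.3 − 0.3x_{Nadir}.
Plugging x_{Pike} into Nadir's best response: x_{Nadir} = 14 − 0.3(13.3 − 0.3x_{Nadir}) ⇒ 0.91x_{Nadir} = 10.01, so x_{Nadir} = 11.
Then x_{Pike} = 13.3 − 0.3·11 = 10.

11, 10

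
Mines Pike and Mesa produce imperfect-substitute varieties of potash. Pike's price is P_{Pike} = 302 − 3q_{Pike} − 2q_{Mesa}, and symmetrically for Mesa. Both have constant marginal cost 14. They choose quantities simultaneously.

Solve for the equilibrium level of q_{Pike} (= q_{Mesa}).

Mine Pike's profit: π = q_{Pike}(302 − 3q_{Pike} − 2q_{Mesa}) − 14q_{Pike}.
∂π/∂q_{Pike} = 288 − 6q_{Pike} − 2q_{Mesa} = 0 ⇒ q_{Pike} = 48 − (1/3)q_{Mesa}.
The game is symmetric, so in equilibrium q_{Mesa} = q_{Pike}: the reaction function gives (4/3)q_{Pike} = 48, hence q_{Pike} = 36.

36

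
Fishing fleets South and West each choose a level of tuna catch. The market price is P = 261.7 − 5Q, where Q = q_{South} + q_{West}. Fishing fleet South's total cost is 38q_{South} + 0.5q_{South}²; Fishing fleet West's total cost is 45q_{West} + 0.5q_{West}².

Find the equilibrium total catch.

27.525

Fishing fleet South's profit: π = q_{South}(261.7 − 5(q_{South} + q_{West})) − 38q_{South} − 0.5q_{South}².
∂π/∂q_{South} = 223.7 − 11q_{South} − 5q_{West} = 0, so q_{South} = 2237/110 − (5/11)q_{West}.
By the same steps for West: q_{West} = 19.7 − (5/11)q_{South}.
Substituting the second reaction function into the first: q_{South} = 2237/110 − (5/11)(19.7 − (5/11)q_{South}), which gives (96/121)q_{South} = 626/55 ⇒ q_{South} = 3443/240.
Then q_{West} = 19.7 − (5/11)·(3443/240) = 3163/240.
Total catch: 3443/240 + 3163/240 = 27.525.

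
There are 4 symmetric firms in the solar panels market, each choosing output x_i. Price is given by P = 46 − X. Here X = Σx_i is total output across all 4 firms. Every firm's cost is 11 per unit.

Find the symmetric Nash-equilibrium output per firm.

A representative firm's profit is π_i = x_i(46 − X) − 11x_i, with X = x_i + Σ_{j≠i} x_j.
First-order condition: 35 − 2x_i − Σ_{j≠i} x_j = 0.
In a symmetric equilibrium every firm chooses the same x, so Σ_{j≠i} x_j = 3x. The condition becomes 35 − 5x = 0, giving x = 35/5 = 7.

7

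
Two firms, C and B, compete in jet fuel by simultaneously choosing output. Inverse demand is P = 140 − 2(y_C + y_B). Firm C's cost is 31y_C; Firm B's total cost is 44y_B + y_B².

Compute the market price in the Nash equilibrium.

Firm C's profit: π = y_C(140 − 2(y_C + y_B)) − 31y_C.
∂π/∂y_C = 109 − 4y_C − 2y_B = 0, so y_C = 27.25 − 0.5y_B.
For B: ∂π/∂y_B = 96 − 6y_B − 2y_C = 0 ⇒ y_B = 16 − (1/3)y_C.
Substituting the second reaction function into the first: y_C = 27.25 − 0.5(16 − (1/3)y_C), which gives (5/6)y_C = 19.25 ⇒ y_C = 23.1.
Then y_B = 16 − (1/3)·23.1 = 8.3.
Equilibrium price: P = 140 − 2·31.4 = 77.2.

77.2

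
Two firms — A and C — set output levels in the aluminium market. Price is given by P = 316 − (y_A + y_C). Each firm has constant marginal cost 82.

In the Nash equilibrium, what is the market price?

Firm A's profit: π = y_A(316 − (y_A + y_C)) − 82y_A.
∂π/∂y_A = 234 − 2y_A − y_C = 0, so y_A = 117 − 0.5y_C.
Setting y_A = y_C in the reaction function: y_A = 117 − 0.5y_A, so y_A = 117 / 1.5 = 78.
Equilibrium price: P = 316 − 156 = 160.

160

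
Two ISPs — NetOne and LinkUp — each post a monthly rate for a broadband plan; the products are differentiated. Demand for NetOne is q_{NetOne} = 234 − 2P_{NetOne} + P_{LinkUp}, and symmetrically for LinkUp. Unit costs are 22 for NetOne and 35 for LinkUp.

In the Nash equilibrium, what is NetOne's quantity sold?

144.8

NetOne's profit: π = (P_{NetOne} − 22)(234 − 2P_{NetOne} + P_{LinkUp}).
∂π/∂P_{NetOne} = 278 − 4P_{NetOne} + P_{LinkUp} = 0 ⇒ P_{NetOne} = 69.5 + 0.25P_{LinkUp}.
Similarly P_{LinkUp} = 76 + 0.25P_{NetOne}.
Plugging P_{LinkUp} into NetOne's best response: P_{NetOne} = 69.5 + 0.25(76 + 0.25P_{NetOne}) ⇒ 0.9375P_{NetOne} = 88.5, so P_{NetOne} = 94.4.
Then P_{LinkUp} = 76 + 0.25·94.4 = 99.6.
q_{NetOne} = 234 − 2·94.4 + 99.6 = 144.8.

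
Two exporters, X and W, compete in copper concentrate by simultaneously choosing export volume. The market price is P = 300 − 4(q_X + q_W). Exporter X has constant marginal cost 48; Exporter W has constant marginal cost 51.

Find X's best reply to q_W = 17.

23

Exporter X's profit: π = q_X(300 − 4(q_X + q_W)) − 48q_X.
∂π/∂q_X = 252 − 8q_X − 4q_W = 0, so q_X = 31.5 − 0.5q_W.
At q_W = 17: q_X = 31.5 − 0.5·17 = 23.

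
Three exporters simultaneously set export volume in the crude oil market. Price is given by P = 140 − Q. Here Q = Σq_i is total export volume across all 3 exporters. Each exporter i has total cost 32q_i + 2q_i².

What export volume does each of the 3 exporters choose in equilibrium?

13.5

A representative exporter's profit is π_i = q_i(140 − Q) − 32q_i − 2q_i², with Q = q_i + Σ_{j≠i} q_j.
First-order condition: 108 − 6q_i − Σ_{j≠i} q_j = 0.
With identical exporters, set every q_j = q: then 108 − 6q − 2q = 0, i.e. q = 108/8 = 13.5.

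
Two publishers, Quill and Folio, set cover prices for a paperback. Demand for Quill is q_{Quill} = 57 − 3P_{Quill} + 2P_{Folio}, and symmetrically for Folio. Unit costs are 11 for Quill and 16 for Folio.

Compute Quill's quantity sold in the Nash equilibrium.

37.3125

Quill's profit: π = (P_{Quill} − 11)(57 − 3P_{Quill} + 2P_{Folio}).
∂π/∂P_{Quill} = 90 − 6P_{Quill} + 2P_{Folio} = 0 ⇒ P_{Quill} = 15 + (1/3)P_{Folio}.
Similarly P_{Folio} = 17.5 + (1/3)P_{Quill}.
Plugging P_{Folio} into Quill's best response: P_{Quill} = 15 + (1/3)(17.5 + (1/3)P_{Quill}) ⇒ (8/9)P_{Quill} = 125/6, so P_{Quill} = 23.4375.
Then P_{Folio} = 17.5 + (1/3)·23.4375 = 25.3125.
q_{Quill} = 57 − 3·23.4375 + 2·25.3125 = 37.3125.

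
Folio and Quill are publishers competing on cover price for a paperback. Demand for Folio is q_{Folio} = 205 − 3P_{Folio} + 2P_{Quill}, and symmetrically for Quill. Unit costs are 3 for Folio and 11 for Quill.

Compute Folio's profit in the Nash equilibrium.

8112

Folio's profit: π = (P_{Folio} − 3)(205 − 3P_{Folio} + 2P_{Quill}).
∂π/∂P_{Folio} = 214 − 6P_{Folio} + 2P_{Quill} = 0 ⇒ P_{Folio} = 107/3 + (1/3)P_{Quill}.
Similarly P_{Quill} = 119/3 + (1/3)P_{Folio}.
Substituting the second reaction function into the first: P_{Folio} = 107/3 + (1/3)(119/3 + (1/3)P_{Folio}), which gives (8/9)P_{Folio} = 440/9 ⇒ P_{Folio} = 55.
Then P_{Quill} = 119/3 + (1/3)·55 = 58.
q_{Folio} = 205 − 3·55 + 2·58 = 156.
Profit = (55 − 3)·156 = 8112.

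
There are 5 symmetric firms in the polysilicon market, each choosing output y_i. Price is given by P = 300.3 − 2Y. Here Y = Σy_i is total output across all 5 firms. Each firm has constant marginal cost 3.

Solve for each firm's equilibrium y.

24.775

A representative firm's profit is π_i = y_i(300.3 − 2Y) − 3y_i, with Y = y_i + Σ_{j≠i} y_j.
First-order condition: 297.3 − 4y_i − 2Σ_{j≠i} y_j = 0.
Imposing symmetry (y_j = y for all j) turns Σ_{j≠i} y_j into 4y, so 297.3 = 12y and y = 24.775.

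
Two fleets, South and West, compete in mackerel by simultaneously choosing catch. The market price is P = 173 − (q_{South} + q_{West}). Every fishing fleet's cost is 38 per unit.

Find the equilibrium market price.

83

Fishing fleet South's profit: π = q_{South}(173 − (q_{South} + q_{West})) − 38q_{South}.
∂π/∂q_{South} = 135 − 2q_{South} − q_{West} = 0, so q_{South} = 67.5 − 0.5q_{West}.
Setting q_{South} = q_{West} in the reaction function: q_{South} = 67.5 − 0.5q_{South}, so q_{South} = 67.5 / 1.5 = 45.
Equilibrium price: P = 173 − 90 = 83.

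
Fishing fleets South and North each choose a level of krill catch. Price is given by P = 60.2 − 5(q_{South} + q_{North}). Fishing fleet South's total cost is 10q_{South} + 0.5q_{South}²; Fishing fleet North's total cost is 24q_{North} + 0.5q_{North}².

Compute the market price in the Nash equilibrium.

Fishing fleet South's profit: π = q_{South}(60.2 − 5(q_{South} + q_{North})) − 10q_{South} − 0.5q_{South}².
∂π/∂q_{South} = 50.2 − 11q_{South} − 5q_{North} = 0, so q_{South} = 251/55 − (5/11)q_{North}.
By the same steps for North: q_{North} = 181/55 − (5/11)q_{South}.
Solving the two reaction functions simultaneously: (1 − (−5/11)(−5/11))q_{South} = 251/55 − (5/11)·(181/55), so (96/121)q_{South} = 1856/605 and q_{South} = 58/15.
Then q_{North} = 181/55 − (5/11)·(58/15) = 23/15.
Equilibrium price: P = 60.2 − 5·5.4 = 33.2.

33.2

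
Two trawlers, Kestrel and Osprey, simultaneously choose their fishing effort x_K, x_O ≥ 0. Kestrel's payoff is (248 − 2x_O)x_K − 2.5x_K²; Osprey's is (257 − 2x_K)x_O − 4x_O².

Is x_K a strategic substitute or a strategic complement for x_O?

strategic substitutes

Expanding Kestrel's payoff: 248x_K − 2x_Ox_K − 2.5x_K².
∂π/∂x_K = 248 − 2x_O − 5x_K = 0, so x_K = 49.6 − 0.4x_O.
The best-response slope dx_K/dx_O = −0.4 < 0: the reaction function is downward-sloping, so the choices are strategic substitutes.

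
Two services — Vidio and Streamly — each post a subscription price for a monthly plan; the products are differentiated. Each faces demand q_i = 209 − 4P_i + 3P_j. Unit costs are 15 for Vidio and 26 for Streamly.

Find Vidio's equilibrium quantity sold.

Vidio's profit: π = (P_{Vidio} − 15)(209 − 4P_{Vidio} + 3P_{Streamly}).
∂π/∂P_{Vidio} = 269 − 8P_{Vidio} + 3P_{Streamly} = 0 ⇒ P_{Vidio} = 33.625 + 0.375P_{Streamly}.
Similarly P_{Streamly} = 39.125 + 0.375P_{Vidio}.
Solving the two reaction functions simultaneously: (1 − (0.375)(0.375))P_{Vidio} = 33.625 + 0.375·39.125, so (55/64)P_{Vidio} = 3091/64 and P_{Vidio} = 56.2.
Then P_{Streamly} = 39.125 + 0.375·56.2 = 60.2.
q_{Vidio} = 209 − 4·56.2 + 3·60.2 = 164.8.

164.8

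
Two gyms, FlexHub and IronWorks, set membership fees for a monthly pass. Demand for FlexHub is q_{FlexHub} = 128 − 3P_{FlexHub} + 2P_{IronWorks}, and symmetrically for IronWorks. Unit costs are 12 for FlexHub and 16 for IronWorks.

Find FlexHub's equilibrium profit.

2655.1875

FlexHub's profit: π = (P_{FlexHub} − 12)(128 − 3P_{FlexHub} + 2P_{IronWorks}).
∂π/∂P_{FlexHub} = 164 − 6P_{FlexHub} + 2P_{IronWorks} = 0 ⇒ P_{FlexHub} = 82/3 + (1/3)P_{IronWorks}.
Similarly P_{IronWorks} = 88/3 + (1/3)P_{FlexHub}.
Solving the two reaction functions simultaneously: (1 − (1/3)(1/3))P_{FlexHub} = 82/3 + (1/3)·(88/3), so (8/9)P_{FlexHub} = 334/9 and P_{FlexHub} = 41.75.
Then P_{IronWorks} = 88/3 + (1/3)·41.75 = 43.25.
q_{FlexHub} = 128 − 3·41.75 + 2·43.25 = 89.25.
Profit = (41.75 − 12)·89.25 = 2655.1875.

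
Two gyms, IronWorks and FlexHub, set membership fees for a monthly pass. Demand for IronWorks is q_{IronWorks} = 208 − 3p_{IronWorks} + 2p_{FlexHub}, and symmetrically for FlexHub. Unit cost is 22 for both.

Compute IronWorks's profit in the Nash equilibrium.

IronWorks's profit: π = (p_{IronWorks} − 22)(208 − 3p_{IronWorks} + 2p_{FlexHub}).
∂π/∂p_{IronWorks} = 274 − 6p_{IronWorks} + 2p_{FlexHub} = 0 ⇒ p_{IronWorks} = 137/3 + (1/3)p_{FlexHub}.
By symmetry p_{FlexHub} = p_{IronWorks}; substituting into the reaction function, (2/3)p_{IronWorks} = 137/3 and p_{IronWorks} = 68.5.
q_{IronWorks} = 208 − 3·68.5 + 2·68.5 = 139.5.
Profit = (68.5 − 22)·139.5 = 6486.75.

6486.75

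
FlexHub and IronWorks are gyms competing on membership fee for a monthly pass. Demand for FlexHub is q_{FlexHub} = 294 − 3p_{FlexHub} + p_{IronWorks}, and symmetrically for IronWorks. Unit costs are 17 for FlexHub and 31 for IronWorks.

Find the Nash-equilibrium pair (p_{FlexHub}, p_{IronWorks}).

FlexHub's profit: π = (p_{FlexHub} − 17)(294 − 3p_{FlexHub} + p_{IronWorks}).
∂π/∂p_{FlexHub} = 345 − 6p_{FlexHub} + p_{IronWorks} = 0 ⇒ p_{FlexHub} = 57.5 + (1/6)p_{IronWorks}.
Similarly p_{IronWorks} = 64.5 + (1/6)p_{FlexHub}.
Plugging p_{IronWorks} into FlexHub's best response: p_{FlexHub} = 57.5 + (1/6)(64.5 + (1/6)p_{FlexHub}) ⇒ (35/36)p_{FlexHub} = 68.25, so p_{FlexHub} = 70.2.
Then p_{IronWorks} = 64.5 + (1/6)·70.2 = 76.2.

70.2, 76.2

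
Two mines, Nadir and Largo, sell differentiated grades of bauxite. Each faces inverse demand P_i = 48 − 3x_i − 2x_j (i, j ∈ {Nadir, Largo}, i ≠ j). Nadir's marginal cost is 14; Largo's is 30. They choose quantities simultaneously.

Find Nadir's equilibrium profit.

Mine Nadir's profit: π = x_{Nadir}(48 − 3x_{Nadir} − 2x_{Largo}) − 14x_{Nadir}.
∂π/∂x_{Nadir} = 34 − 6x_{Nadir} − 2x_{Largo} = 0 ⇒ x_{Nadir} = 17/3 − (1/3)x_{Largo}.
Similarly x_{Largo} = 3 − (1/3)x_{Nadir}.
Plugging x_{Largo} into Nadir's best response: x_{Nadir} = 17/3 − (1/3)(3 − (1/3)x_{Nadir}) ⇒ (8/9)x_{Nadir} = 14/3, so x_{Nadir} = 5.25.
Then x_{Largo} = 3 − (1/3)·5.25 = 1.25.
P_{Nadir} = 48 − 3·5.25 − 2·1.25 = 29.75.
Profit = (29.75 − 14)·5.25 = 82.6875.

82.6875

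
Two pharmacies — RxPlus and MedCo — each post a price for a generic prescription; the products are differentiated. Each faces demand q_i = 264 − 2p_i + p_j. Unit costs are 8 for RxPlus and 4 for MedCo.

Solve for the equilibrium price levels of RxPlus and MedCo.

92.8, 91.2

RxPlus's profit: π = (p_{RxPlus} − 8)(264 − 2p_{RxPlus} + p_{MedCo}).
∂π/∂p_{RxPlus} = 280 − 4p_{RxPlus} + p_{MedCo} = 0 ⇒ p_{RxPlus} = 70 + 0.25p_{MedCo}.
Similarly p_{MedCo} = 68 + 0.25p_{RxPlus}.
Substituting the second reaction function into the first: p_{RxPlus} = 70 + 0.25(68 + 0.25p_{RxPlus}), which gives 0.9375p_{RxPlus} = 87 ⇒ p_{RxPlus} = 92.8.
Then p_{MedCo} = 68 + 0.25·92.8 = 91.2.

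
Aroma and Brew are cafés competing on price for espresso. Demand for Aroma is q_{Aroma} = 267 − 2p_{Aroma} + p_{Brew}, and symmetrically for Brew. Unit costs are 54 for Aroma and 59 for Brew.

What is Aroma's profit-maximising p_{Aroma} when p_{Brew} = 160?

133.75

Aroma's profit: π = (p_{Aroma} − 54)(267 − 2p_{Aroma} + p_{Brew}).
∂π/∂p_{Aroma} = 375 − 4p_{Aroma} + p_{Brew} = 0 ⇒ p_{Aroma} = 93.75 + 0.25p_{Brew}.
At p_{Brew} = 160: p_{Aroma} = 93.75 + 0.25·160 = 133.75.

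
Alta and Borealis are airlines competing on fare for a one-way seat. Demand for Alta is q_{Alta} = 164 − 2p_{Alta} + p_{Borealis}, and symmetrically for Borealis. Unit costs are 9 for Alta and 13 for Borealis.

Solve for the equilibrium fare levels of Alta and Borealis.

Alta's profit: π = (p_{Alta} − 9)(164 − 2p_{Alta} + p_{Borealis}).
∂π/∂p_{Alta} = 182 − 4p_{Alta} + p_{Borealis} = 0 ⇒ p_{Alta} = 45.5 + 0.25p_{Borealis}.
Similarly p_{Borealis} = 47.5 + 0.25p_{Alta}.
Solving the two reaction functions simultaneously: (1 − (0.25)(0.25))p_{Alta} = 45.5 + 0.25·47.5, so 0.9375p_{Alta} = 57.375 and p_{Alta} = 61.2.
Then p_{Borealis} = 47.5 + 0.25·61.2 = 62.8.

61.2, 62.8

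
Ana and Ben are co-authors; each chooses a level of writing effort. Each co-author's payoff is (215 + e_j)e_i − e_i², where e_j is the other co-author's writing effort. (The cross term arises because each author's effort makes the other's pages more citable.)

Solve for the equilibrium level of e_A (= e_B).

215

Ana's payoff is (215 + e_B)e_A − e_A².
∂π/∂e_A = 215 + e_B − 2e_A = 0, so e_A = 107.5 + 0.5e_B.
Setting e_A = e_B in the reaction function: e_A = 107.5 + 0.5e_A, so e_A = 107.5 / 0.5 = 215.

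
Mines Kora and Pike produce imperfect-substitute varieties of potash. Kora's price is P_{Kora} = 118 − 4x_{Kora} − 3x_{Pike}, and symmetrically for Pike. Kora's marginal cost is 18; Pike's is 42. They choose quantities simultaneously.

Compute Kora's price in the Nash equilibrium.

Mine Kora's profit: π = x_{Kora}(118 − 4x_{Kora} − 3x_{Pike}) − 18x_{Kora}.
∂π/∂x_{Kora} = 100 − 8x_{Kora} − 3x_{Pike} = 0 ⇒ x_{Kora} = 12.5 − 0.375x_{Pike}.
Similarly x_{Pike} = 9.5 − 0.375x_{Kora}.
Plugging x_{Pike} into Kora's best response: x_{Kora} = 12.5 − 0.375(9.5 − 0.375x_{Kora}) ⇒ (55/64)x_{Kora} = 8.9375, so x_{Kora} = 10.4.
Then x_{Pike} = 9.5 − 0.375·10.4 = 5.6.
P_{Kora} = 118 − 4·10.4 − 3·5.6 = 59.6.

59.6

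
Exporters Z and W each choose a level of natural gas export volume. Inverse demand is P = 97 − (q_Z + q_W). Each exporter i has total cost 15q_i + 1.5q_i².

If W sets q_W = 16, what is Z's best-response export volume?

13.2

Exporter Z's profit: π = q_Z(97 − (q_Z + q_W)) − 15q_Z − 1.5q_Z².
∂π/∂q_Z = 82 − 5q_Z − q_W = 0, so q_Z = 16.4 − 0.2q_W.
At q_W = 16: q_Z = 16.4 − 0.2·16 = 13.2.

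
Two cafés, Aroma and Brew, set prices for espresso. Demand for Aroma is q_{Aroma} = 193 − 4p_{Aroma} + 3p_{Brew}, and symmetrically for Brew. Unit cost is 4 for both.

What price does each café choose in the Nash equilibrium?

41.8

Aroma's profit: π = (p_{Aroma} − 4)(193 − 4p_{Aroma} + 3p_{Brew}).
∂π/∂p_{Aroma} = 209 − 8p_{Aroma} + 3p_{Brew} = 0 ⇒ p_{Aroma} = 26.125 + 0.375p_{Brew}.
The game is symmetric, so in equilibrium p_{Brew} = p_{Aroma}: the reaction function gives 0.625p_{Aroma} = 26.125, hence p_{Aroma} = 41.8.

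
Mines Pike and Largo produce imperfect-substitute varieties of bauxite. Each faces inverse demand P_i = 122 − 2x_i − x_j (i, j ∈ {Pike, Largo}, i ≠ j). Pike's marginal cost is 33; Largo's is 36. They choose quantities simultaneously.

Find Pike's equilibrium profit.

Mine Pike's profit: π = x_{Pike}(122 − 2x_{Pike} − x_{Largo}) − 33x_{Pike}.
∂π/∂x_{Pike} = 89 − 4x_{Pike} − x_{Largo} = 0 ⇒ x_{Pike} = 22.25 − 0.25x_{Largo}.
Similarly x_{Largo} = 21.5 − 0.25x_{Pike}.
Solving the two reaction functions simultaneously: (1 − (−0.25)(−0.25))x_{Pike} = 22.25 − 0.25·21.5, so 0.9375x_{Pike} = 16.875 and x_{Pike} = 18.
Then x_{Largo} = 21.5 − 0.25·18 = 17.
P_{Pike} = 122 − 2·18 − 17 = 69.
Profit = (69 − 33)·18 = 648.

648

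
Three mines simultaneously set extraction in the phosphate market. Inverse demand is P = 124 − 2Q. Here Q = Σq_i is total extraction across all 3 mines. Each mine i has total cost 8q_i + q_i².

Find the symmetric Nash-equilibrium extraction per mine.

11.6

A representative mine's profit is π_i = q_i(124 − 2Q) − 8q_i − q_i², with Q = q_i + Σ_{j≠i} q_j.
First-order condition: 116 − 6q_i − 2Σ_{j≠i} q_j = 0.
With identical mines, set every q_j = q: then 116 − 6q − 4q = 0, i.e. q = 116/10 = 11.6.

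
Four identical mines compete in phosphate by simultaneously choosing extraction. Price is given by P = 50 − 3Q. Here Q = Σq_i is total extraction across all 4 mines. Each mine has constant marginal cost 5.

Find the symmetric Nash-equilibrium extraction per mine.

A representative mine's profit is π_i = q_i(50 − 3Q) − 5q_i, with Q = q_i + Σ_{j≠i} q_j.
First-order condition: 45 − 6q_i − 3Σ_{j≠i} q_j = 0.
With identical mines, set every q_j = q: then 45 − 6q − 9q = 0, i.e. q = 45/15 = 3.

3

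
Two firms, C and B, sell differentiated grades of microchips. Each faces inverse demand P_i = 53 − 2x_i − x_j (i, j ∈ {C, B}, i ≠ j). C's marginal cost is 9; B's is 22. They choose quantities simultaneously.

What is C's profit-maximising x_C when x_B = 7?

Firm C's profit: π = x_C(53 − 2x_C − x_B) − 9x_C.
∂π/∂x_C = 44 − 4x_C − x_B = 0 ⇒ x_C = 11 − 0.25x_B.
At x_B = 7: x_C = 11 − 0.25·7 = 9.25.

9.25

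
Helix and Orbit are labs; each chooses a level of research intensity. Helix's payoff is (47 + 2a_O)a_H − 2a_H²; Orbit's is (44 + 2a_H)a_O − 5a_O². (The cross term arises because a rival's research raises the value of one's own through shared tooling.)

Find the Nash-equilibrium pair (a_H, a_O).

15.5, 7.5

Expanding Helix's payoff: 47a_H + 2a_Oa_H − 2a_H².
∂π/∂a_H = 47 + 2a_O − 4a_H = 0, so a_H = 11.75 + 0.5a_O.
Likewise for Orbit: a_O = 4.4 + 0.2a_H.
Plugging a_O into Helix's best response: a_H = 11.75 + 0.5(4.4 + 0.2a_H) ⇒ 0.9a_H = 13.95, so a_H = 15.5.
Then a_O = 4.4 + 0.2·15.5 = 7.5.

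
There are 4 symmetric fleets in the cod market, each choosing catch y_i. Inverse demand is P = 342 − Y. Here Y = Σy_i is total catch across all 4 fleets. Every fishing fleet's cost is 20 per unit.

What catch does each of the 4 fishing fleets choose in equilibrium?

A representative fishing fleet's profit is π_i = y_i(342 − Y) − 20y_i, with Y = y_i + Σ_{j≠i} y_j.
First-order condition: 322 − 2y_i − Σ_{j≠i} y_j = 0.
In a symmetric equilibrium every fishing fleet chooses the same y, so Σ_{j≠i} y_j = 3y. The condition becomes 322 − 5y = 0, giving y = 322/5 = 64.4.

64.4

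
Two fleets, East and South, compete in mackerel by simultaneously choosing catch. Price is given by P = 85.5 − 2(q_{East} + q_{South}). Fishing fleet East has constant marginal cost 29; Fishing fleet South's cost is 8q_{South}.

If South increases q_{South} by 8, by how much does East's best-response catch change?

-4

Fishing fleet East's profit: π = q_{East}(85.5 − 2(q_{East} + q_{South})) − 29q_{East}.
∂π/∂q_{East} = 56.5 − 4q_{East} − 2q_{South} = 0, so q_{East} = 14.125 − 0.5q_{South}.
The reaction-function slope is −0.5, so an 8-unit rise in q_{South} moves q_{East} by −0.5 × 8 = −4. East's best response falls — the actions are strategic substitutes.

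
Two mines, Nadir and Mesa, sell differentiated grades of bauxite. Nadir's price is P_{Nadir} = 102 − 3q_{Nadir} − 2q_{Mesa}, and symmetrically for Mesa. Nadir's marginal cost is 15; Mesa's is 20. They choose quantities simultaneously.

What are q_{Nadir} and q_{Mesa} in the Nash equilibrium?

11.1875, 9.9375

Mine Nadir's profit: π = q_{Nadir}(102 − 3q_{Nadir} − 2q_{Mesa}) − 15q_{Nadir}.
∂π/∂q_{Nadir} = 87 − 6q_{Nadir} − 2q_{Mesa} = 0 ⇒ q_{Nadir} = 14.5 − (1/3)q_{Mesa}.
Similarly q_{Mesa} = 41/3 − (1/3)q_{Nadir}.
Solving the two reaction functions simultaneously: (1 − (−1/3)(−1/3))q_{Nadir} = 14.5 − (1/3)·(41/3), so (8/9)q_{Nadir} = 179/18 and q_{Nadir} = 11.1875.
Then q_{Mesa} = 41/3 − (1/3)·11.1875 = 9.9375.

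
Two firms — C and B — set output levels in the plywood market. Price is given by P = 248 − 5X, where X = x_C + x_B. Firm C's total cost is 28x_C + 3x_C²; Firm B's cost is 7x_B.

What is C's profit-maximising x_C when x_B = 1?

13.4375

Firm C's profit: π = x_C(248 − 5(x_C + x_B)) − 28x_C − 3x_C².
∂π/∂x_C = 220 − 16x_C − 5x_B = 0, so x_C = 13.75 − 0.3125x_B.
At x_B = 1: x_C = 13.75 − 0.3125·1 = 13.4375.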